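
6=6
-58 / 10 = -29 / 5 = -5.80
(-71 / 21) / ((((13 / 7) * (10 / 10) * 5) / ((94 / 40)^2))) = -156839 / 78000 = -2.01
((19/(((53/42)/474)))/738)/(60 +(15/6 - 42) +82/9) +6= 7327506/1158209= 6.33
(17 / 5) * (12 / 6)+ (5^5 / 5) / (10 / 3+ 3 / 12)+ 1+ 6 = 188.22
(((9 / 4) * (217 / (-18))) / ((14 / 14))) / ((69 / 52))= -2821 / 138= -20.44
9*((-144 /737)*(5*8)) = -51840 /737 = -70.34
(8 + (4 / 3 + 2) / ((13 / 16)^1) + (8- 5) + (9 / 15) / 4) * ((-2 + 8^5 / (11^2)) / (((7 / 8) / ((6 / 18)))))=6614732 / 4235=1561.92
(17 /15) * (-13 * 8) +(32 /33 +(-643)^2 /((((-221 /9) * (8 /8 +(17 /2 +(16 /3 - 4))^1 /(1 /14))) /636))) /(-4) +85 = 97454095179 /5056480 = 19273.11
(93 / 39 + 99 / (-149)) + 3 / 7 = 29135 / 13559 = 2.15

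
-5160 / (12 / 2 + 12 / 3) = -516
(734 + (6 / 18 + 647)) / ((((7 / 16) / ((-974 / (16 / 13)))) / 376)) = -2818459904 / 3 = -939486634.67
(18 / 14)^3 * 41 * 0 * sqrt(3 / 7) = 0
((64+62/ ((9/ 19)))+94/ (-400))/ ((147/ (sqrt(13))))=350377* sqrt(13)/ 264600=4.77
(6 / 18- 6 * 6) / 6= -107 / 18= -5.94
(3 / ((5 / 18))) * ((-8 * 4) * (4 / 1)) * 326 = -450662.40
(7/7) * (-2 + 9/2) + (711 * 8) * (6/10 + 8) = 489193/10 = 48919.30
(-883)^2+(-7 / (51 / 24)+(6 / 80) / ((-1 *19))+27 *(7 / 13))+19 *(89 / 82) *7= 5370290618717 / 6886360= 779844.59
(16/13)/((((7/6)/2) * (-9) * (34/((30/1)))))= -0.21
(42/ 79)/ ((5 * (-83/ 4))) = -168/ 32785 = -0.01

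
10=10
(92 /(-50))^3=-97336 /15625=-6.23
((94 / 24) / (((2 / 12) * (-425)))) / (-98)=47 / 83300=0.00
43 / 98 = 0.44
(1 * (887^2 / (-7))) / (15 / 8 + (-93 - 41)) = 6294152 / 7399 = 850.68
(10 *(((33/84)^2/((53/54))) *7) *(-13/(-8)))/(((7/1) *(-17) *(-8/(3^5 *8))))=51602265/1412768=36.53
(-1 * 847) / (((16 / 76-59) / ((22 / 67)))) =354046 / 74839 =4.73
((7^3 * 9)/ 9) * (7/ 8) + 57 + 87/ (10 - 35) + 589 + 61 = 200729/ 200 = 1003.64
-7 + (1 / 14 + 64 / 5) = 5.87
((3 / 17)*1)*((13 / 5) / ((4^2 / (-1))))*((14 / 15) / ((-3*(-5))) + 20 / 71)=-35711 / 3621000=-0.01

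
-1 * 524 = -524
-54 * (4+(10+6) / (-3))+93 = 165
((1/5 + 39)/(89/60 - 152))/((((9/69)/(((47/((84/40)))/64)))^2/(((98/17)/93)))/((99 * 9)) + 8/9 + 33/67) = -41432966240400/220172678829311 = -0.19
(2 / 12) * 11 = 11 / 6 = 1.83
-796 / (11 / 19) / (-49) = 15124 / 539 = 28.06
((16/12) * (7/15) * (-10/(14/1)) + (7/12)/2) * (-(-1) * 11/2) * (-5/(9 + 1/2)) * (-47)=-28435/1368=-20.79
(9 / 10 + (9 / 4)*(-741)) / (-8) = 33327 / 160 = 208.29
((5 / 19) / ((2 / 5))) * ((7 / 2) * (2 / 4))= 1.15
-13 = -13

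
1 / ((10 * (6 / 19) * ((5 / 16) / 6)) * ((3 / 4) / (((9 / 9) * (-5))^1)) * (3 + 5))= -5.07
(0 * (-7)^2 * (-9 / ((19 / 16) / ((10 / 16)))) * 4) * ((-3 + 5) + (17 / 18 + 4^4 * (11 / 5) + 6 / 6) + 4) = 0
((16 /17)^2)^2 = 65536 /83521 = 0.78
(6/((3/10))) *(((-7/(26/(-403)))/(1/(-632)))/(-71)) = 19316.06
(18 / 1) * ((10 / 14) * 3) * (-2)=-540 / 7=-77.14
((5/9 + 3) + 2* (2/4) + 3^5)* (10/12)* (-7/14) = -2785/27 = -103.15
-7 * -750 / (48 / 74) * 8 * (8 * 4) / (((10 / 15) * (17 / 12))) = 37296000 / 17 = 2193882.35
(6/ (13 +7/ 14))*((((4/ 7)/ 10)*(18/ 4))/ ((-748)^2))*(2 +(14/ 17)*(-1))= 1/ 4161311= 0.00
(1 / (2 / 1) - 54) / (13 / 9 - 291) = 963 / 5212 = 0.18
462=462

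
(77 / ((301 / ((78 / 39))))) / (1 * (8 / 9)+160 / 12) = 99 / 2752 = 0.04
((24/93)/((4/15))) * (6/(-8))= -45/62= -0.73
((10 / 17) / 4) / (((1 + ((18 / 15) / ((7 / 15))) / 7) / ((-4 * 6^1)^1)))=-2940 / 1139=-2.58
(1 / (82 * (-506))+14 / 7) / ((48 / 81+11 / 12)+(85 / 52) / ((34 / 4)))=1.18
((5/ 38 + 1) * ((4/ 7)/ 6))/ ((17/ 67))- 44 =-295571/ 6783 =-43.58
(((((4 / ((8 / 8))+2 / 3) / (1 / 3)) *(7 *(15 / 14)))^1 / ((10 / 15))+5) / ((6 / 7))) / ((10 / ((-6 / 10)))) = -91 / 8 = -11.38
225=225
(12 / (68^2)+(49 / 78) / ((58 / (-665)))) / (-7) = 2353418 / 2288013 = 1.03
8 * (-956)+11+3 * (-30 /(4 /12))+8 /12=-23719 /3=-7906.33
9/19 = 0.47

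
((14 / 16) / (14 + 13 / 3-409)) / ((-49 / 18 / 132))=891 / 8204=0.11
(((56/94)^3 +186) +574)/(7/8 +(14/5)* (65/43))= 27151036608/182417011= 148.84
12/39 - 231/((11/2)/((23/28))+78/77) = -5263705/177476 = -29.66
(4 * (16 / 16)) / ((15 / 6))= 8 / 5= 1.60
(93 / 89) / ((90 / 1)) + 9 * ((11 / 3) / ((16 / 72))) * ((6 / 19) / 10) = 119243 / 25365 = 4.70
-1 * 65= -65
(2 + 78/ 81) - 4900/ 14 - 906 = -1253.04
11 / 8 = 1.38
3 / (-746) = -3 / 746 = -0.00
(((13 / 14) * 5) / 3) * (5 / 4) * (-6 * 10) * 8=-6500 / 7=-928.57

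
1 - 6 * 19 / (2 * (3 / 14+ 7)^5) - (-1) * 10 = 115580449543 / 10510100501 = 11.00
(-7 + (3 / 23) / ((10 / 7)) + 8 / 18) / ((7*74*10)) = -13381 / 10722600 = -0.00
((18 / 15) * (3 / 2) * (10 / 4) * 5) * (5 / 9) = 25 / 2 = 12.50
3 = 3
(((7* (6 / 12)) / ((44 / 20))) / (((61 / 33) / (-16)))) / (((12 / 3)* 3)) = -70 / 61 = -1.15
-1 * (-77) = 77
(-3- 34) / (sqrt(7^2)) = -37 / 7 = -5.29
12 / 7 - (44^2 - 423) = -10579 / 7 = -1511.29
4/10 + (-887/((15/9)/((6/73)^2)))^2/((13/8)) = 77106760258/9229428325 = 8.35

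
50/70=5/7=0.71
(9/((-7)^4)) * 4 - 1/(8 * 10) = 479/192080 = 0.00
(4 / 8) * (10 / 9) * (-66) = -110 / 3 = -36.67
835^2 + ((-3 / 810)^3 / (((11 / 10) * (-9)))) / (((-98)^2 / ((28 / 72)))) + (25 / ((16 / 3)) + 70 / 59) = 197961950837117832809 / 283925968048800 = 697230.87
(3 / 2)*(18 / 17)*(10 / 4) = 135 / 34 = 3.97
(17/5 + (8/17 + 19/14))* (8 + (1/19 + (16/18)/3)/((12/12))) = 26644543/610470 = 43.65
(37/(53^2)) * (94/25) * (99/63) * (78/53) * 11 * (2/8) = 8206341/26053475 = 0.31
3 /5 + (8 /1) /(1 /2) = 83 /5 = 16.60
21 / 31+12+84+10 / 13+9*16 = 97303 / 403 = 241.45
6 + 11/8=7.38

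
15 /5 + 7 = 10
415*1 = 415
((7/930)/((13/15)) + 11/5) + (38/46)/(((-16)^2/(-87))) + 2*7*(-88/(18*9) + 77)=1030513046309/961009920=1072.32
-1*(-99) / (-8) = -99 / 8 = -12.38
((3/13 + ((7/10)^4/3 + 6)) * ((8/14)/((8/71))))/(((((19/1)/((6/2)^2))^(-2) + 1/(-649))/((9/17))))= 76.04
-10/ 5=-2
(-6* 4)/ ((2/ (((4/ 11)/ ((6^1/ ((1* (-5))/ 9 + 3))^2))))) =-176/ 243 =-0.72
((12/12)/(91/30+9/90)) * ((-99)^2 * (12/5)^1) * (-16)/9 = -627264/47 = -13346.04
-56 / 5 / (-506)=28 / 1265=0.02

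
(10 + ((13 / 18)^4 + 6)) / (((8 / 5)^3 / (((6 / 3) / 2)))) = 213522125 / 53747712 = 3.97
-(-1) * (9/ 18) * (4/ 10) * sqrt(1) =1/ 5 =0.20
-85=-85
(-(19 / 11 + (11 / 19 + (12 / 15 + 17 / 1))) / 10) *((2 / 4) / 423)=-21011 / 8840700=-0.00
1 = 1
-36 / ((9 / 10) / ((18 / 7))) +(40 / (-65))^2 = -121232 / 1183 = -102.48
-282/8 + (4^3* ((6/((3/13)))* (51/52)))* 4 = 25971/4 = 6492.75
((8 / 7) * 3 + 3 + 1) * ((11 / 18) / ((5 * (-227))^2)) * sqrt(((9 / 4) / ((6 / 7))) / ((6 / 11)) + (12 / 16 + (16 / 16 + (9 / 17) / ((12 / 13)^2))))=143 * sqrt(33218) / 2759377950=0.00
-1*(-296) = 296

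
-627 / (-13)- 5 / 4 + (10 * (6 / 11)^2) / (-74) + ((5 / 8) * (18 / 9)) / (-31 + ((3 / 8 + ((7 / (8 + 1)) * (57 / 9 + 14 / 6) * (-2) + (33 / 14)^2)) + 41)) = 26037180227 / 548719028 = 47.45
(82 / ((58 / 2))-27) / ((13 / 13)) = -701 / 29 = -24.17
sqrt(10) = 3.16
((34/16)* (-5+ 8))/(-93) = -0.07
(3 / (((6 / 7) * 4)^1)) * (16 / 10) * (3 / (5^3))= 21 / 625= 0.03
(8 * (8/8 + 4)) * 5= 200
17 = 17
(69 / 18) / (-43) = -23 / 258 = -0.09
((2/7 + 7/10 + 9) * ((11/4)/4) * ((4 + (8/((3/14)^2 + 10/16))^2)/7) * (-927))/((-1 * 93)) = 6005785916493/4202708440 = 1429.03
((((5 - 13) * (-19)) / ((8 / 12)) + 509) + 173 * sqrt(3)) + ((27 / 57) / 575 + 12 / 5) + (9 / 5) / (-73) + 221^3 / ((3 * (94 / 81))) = 173 * sqrt(3) + 232481526910513 / 74967350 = 3101403.35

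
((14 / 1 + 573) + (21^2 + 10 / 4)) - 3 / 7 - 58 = 972.07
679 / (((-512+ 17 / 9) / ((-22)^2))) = -644.24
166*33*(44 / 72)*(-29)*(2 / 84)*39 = -3786211 / 42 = -90147.88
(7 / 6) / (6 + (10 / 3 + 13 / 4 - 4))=14 / 103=0.14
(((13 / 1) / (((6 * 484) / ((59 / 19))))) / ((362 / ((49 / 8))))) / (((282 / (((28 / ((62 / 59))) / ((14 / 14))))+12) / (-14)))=-108652453 / 745179247296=-0.00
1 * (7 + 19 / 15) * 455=3761.33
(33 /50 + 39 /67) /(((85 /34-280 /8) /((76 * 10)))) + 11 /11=-610697 /21775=-28.05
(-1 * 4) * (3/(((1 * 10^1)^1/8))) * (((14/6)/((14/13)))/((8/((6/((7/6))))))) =-468/35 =-13.37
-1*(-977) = 977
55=55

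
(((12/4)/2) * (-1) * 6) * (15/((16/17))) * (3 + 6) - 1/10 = -103283/80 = -1291.04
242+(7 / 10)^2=24249 / 100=242.49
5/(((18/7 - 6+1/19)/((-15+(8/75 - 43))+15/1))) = 427861/6735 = 63.53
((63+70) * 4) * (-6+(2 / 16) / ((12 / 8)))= -9443 / 3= -3147.67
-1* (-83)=83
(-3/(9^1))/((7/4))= -4/21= -0.19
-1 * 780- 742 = -1522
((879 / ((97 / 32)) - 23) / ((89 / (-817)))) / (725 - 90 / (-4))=-42315698 / 12906335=-3.28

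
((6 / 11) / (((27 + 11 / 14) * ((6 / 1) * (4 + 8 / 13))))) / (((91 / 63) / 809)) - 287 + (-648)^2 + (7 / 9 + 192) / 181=29249467135201 / 69704910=419618.46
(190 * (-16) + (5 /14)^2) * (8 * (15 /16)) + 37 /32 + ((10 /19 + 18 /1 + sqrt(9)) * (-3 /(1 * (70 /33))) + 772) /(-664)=-281879588761 /12363680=-22799.00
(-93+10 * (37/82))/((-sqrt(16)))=907/41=22.12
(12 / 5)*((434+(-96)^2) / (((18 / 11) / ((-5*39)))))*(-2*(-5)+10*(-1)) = 0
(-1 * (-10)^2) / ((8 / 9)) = -112.50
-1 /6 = -0.17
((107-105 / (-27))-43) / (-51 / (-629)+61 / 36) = 38.24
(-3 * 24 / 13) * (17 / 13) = -1224 / 169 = -7.24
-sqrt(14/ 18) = -sqrt(7)/ 3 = -0.88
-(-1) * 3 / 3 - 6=-5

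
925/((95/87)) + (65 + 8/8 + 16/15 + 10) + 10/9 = 791117/855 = 925.28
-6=-6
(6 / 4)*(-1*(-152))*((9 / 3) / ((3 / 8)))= 1824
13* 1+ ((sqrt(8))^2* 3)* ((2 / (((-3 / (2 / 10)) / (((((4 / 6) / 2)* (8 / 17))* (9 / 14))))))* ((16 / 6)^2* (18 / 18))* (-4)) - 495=-843986 / 1785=-472.82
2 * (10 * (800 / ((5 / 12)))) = 38400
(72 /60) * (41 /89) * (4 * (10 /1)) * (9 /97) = 17712 /8633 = 2.05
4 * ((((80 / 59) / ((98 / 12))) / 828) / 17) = 160 / 3391143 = 0.00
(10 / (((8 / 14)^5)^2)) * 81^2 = 9266600543445 / 524288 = 17674637.88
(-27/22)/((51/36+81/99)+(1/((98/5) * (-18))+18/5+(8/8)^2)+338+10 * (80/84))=-59535/17189801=-0.00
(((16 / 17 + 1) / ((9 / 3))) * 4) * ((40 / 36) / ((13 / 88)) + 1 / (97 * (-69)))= 86382604 / 4437459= 19.47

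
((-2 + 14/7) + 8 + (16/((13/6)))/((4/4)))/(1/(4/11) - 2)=800/39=20.51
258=258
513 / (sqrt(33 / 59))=685.94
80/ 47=1.70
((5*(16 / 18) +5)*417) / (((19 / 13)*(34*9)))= 9035 / 1026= 8.81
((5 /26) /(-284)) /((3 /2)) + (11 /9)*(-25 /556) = -127955 /2309346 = -0.06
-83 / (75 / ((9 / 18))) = -83 / 150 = -0.55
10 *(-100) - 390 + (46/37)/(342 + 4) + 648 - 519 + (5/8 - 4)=-64745931/51208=-1264.37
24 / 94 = 12 / 47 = 0.26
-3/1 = -3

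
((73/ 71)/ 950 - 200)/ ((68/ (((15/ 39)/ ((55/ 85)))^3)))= -161098715/ 260810264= -0.62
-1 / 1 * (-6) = 6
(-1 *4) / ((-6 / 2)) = 1.33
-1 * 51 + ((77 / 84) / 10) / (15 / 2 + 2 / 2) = -52009 / 1020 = -50.99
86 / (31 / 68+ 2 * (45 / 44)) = 64328 / 1871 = 34.38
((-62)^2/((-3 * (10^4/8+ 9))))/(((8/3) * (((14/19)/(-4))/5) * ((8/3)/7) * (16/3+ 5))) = 26505/10072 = 2.63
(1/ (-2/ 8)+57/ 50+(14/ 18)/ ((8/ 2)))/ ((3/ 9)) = -2399/ 300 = -8.00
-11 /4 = -2.75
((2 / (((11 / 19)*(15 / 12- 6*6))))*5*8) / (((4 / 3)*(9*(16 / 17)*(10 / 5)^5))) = -1615 / 146784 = -0.01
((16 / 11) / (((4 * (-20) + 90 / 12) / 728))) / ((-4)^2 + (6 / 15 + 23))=-23296 / 62843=-0.37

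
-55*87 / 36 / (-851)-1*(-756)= 7721867 / 10212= 756.16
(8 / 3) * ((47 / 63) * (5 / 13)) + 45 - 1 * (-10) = 137015 / 2457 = 55.77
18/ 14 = 9/ 7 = 1.29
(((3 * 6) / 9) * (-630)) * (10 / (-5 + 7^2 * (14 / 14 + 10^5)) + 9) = -11340.00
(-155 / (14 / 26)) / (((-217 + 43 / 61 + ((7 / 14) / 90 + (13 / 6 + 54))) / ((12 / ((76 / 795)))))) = 52767409500 / 233833817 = 225.66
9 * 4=36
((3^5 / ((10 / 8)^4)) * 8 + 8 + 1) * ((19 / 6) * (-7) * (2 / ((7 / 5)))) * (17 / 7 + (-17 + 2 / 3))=310249708 / 875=354571.09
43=43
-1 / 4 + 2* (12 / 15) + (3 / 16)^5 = 7079103 / 5242880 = 1.35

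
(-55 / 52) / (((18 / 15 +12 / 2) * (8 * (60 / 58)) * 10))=-319 / 179712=-0.00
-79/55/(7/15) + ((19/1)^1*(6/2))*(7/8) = 28827/616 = 46.80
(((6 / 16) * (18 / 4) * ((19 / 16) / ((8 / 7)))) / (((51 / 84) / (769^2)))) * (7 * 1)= 104055290199 / 8704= 11954881.69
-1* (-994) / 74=497 / 37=13.43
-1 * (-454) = 454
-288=-288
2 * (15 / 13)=30 / 13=2.31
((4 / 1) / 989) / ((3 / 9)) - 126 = -124602 / 989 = -125.99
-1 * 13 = -13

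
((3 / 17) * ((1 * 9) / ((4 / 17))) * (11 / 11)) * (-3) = -81 / 4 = -20.25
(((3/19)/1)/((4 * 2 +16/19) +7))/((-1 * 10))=-3/3010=-0.00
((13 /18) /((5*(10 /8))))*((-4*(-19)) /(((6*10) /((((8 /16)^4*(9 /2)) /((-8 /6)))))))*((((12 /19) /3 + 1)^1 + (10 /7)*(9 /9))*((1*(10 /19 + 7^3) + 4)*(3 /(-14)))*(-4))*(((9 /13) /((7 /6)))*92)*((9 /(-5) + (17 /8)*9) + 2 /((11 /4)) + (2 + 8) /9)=-5201014967811 /204820000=-25393.10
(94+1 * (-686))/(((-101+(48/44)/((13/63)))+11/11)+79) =84656/2247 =37.68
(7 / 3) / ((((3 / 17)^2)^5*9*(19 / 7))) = 98783701122001 / 30292137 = 3261034.41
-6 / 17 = -0.35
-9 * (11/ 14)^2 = -1089/ 196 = -5.56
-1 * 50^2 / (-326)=1250 / 163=7.67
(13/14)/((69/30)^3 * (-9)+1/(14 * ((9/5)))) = -58500/6896189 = -0.01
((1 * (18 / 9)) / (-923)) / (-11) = 2 / 10153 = 0.00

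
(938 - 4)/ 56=467/ 28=16.68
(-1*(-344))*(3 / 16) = 129 / 2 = 64.50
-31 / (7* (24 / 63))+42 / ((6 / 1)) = -37 / 8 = -4.62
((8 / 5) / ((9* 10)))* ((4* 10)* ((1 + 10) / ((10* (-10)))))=-88 / 1125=-0.08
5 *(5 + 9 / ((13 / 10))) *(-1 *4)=-3100 / 13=-238.46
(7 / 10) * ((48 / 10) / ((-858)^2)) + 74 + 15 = 136497082 / 1533675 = 89.00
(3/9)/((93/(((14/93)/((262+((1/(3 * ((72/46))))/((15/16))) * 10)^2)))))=243/31453312814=0.00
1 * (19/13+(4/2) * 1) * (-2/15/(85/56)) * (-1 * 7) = 2352/1105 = 2.13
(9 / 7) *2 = 18 / 7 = 2.57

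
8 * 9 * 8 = 576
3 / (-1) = -3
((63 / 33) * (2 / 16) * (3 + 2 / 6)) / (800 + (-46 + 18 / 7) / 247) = 3185 / 3202496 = 0.00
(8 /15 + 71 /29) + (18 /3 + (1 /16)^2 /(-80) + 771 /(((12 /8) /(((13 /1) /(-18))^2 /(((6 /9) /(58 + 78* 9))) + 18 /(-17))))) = 16634856847565 /54521856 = 305104.38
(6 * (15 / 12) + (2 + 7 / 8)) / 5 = 83 / 40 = 2.08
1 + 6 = 7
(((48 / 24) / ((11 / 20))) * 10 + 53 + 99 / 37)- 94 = -798 / 407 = -1.96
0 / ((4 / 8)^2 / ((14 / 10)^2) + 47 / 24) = 0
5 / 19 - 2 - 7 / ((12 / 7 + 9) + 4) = -2.21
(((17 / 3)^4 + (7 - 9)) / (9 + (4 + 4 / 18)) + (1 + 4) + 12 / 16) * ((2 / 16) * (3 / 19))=358069 / 217056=1.65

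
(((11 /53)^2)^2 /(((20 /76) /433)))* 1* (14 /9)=1686321098 /355071645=4.75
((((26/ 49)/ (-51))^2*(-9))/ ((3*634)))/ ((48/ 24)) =-0.00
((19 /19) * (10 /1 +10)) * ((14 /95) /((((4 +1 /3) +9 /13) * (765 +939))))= 13 /37772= 0.00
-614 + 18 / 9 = -612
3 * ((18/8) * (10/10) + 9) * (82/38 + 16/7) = 79785/532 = 149.97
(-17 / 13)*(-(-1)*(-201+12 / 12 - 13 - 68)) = 367.46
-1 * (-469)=469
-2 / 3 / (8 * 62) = -1 / 744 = -0.00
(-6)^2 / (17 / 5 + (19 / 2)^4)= 2880 / 651877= 0.00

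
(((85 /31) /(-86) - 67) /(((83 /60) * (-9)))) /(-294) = -297845 /16263933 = -0.02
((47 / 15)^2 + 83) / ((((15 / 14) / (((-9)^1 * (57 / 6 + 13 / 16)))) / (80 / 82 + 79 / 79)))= -32563377 / 2050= -15884.57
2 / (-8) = -1 / 4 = -0.25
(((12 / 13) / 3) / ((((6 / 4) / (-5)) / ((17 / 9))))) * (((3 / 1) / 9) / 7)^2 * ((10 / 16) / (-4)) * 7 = 425 / 88452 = 0.00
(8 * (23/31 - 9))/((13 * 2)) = -1024/403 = -2.54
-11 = -11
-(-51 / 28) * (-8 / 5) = -102 / 35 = -2.91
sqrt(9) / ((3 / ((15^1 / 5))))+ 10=13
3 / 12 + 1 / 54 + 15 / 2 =839 / 108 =7.77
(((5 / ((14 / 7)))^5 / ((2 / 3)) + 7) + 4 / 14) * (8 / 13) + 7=73985 / 728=101.63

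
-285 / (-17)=16.76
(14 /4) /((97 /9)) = 63 /194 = 0.32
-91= -91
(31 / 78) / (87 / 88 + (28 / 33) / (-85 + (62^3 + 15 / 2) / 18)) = 646005404 / 1607066955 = 0.40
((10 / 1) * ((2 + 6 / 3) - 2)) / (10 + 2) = 5 / 3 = 1.67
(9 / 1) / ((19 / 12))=108 / 19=5.68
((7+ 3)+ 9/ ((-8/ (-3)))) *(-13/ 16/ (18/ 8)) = -1391/ 288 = -4.83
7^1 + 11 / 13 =102 / 13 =7.85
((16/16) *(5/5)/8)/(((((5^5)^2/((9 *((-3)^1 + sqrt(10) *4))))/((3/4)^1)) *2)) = -81/625000000 + 27 *sqrt(10)/156250000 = 0.00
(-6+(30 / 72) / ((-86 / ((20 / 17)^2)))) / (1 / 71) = -15899456 / 37281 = -426.48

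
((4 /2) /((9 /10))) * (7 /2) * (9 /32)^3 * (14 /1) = 19845 /8192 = 2.42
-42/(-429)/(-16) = -0.01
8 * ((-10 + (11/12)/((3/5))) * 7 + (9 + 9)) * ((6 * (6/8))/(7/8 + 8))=-11896/71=-167.55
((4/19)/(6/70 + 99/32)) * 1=4480/67659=0.07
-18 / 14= -9 / 7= -1.29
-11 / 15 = -0.73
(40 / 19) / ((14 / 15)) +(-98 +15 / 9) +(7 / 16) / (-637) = -7807753 / 82992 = -94.08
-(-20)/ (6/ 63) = 210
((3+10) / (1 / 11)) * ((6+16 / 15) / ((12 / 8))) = 30316 / 45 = 673.69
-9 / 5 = -1.80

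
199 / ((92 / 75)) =14925 / 92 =162.23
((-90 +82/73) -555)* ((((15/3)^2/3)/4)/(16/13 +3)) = -277745/876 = -317.06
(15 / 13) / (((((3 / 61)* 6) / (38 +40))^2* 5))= 48373 / 3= 16124.33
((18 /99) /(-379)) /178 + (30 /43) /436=5556241 /3478138334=0.00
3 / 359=0.01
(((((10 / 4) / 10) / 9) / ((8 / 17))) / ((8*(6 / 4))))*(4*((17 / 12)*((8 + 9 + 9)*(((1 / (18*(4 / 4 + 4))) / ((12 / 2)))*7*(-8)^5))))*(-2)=6732544 / 10935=615.69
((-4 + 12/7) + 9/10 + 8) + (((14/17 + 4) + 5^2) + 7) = 43.44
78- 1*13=65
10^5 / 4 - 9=24991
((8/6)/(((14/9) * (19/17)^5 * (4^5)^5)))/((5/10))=4259571/4878719358507950276608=0.00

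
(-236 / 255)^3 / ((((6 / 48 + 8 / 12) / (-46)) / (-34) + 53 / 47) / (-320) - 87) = 29099910627328 / 3193839140154525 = 0.01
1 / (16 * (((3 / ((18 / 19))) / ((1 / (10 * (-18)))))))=-0.00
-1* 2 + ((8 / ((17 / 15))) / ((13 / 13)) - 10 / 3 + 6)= 394 / 51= 7.73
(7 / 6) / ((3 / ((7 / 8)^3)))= 2401 / 9216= 0.26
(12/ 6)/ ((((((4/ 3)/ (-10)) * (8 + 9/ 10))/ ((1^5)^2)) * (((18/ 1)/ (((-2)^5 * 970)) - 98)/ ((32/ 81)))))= 24832000/ 3654888507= 0.01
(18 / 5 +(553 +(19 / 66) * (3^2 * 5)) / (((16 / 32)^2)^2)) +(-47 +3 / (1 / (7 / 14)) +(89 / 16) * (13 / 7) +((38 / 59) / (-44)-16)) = 3273754289 / 363440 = 9007.69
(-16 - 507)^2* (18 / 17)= 4923522 / 17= 289618.94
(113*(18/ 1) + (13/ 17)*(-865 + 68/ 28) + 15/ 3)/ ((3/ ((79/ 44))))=12967613/ 15708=825.54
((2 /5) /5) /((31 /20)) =8 /155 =0.05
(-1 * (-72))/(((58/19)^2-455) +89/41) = -59204/364689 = -0.16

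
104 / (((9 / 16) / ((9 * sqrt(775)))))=8320 * sqrt(31)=46323.80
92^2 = 8464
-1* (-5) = 5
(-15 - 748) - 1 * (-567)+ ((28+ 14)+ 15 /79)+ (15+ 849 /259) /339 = -355498655 /2312093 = -153.76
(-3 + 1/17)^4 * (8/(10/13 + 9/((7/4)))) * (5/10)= 1137500000/22467149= 50.63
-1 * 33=-33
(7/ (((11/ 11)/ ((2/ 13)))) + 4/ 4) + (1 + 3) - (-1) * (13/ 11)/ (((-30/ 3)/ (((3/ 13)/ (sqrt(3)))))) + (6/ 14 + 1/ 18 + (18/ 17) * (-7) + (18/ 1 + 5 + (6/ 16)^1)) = 2508845/ 111384 - sqrt(3)/ 110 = 22.51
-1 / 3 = -0.33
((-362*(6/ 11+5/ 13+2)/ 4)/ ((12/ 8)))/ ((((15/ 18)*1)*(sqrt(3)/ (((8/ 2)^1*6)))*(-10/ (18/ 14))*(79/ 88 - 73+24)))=-14561088*sqrt(3)/ 3210025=-7.86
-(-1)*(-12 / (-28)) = 3 / 7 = 0.43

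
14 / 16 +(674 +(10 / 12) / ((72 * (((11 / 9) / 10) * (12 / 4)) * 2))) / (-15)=-1046851 / 23760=-44.06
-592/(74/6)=-48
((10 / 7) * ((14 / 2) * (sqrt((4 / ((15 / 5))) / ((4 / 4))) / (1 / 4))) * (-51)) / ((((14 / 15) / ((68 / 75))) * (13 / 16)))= -147968 * sqrt(3) / 91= -2816.35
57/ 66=19/ 22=0.86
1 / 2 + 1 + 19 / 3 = 47 / 6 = 7.83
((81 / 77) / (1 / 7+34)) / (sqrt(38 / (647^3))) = 82.25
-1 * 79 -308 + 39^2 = 1134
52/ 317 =0.16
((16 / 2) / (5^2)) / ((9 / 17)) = 136 / 225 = 0.60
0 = 0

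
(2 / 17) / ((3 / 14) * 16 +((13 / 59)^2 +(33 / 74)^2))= 266867384 / 8338512155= 0.03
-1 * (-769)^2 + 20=-591341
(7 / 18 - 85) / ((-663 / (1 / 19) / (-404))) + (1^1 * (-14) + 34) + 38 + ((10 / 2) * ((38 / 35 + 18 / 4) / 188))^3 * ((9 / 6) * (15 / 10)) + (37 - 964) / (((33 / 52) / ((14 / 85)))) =-84266966127858461771 / 454768080340654080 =-185.30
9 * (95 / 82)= 855 / 82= 10.43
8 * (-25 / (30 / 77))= -1540 / 3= -513.33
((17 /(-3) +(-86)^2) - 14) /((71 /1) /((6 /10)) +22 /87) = 641741 /10317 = 62.20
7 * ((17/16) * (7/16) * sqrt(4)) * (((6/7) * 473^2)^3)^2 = 1554211573221526544270016988571372553/4802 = 323659219746257089602252600000000.00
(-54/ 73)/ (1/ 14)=-10.36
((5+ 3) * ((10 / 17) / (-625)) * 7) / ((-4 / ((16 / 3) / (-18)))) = -0.00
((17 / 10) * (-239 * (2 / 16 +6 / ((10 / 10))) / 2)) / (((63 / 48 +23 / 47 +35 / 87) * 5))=-814066743 / 7210250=-112.90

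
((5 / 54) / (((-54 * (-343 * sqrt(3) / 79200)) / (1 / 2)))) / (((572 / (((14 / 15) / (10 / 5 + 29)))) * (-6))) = -25 * sqrt(3) / 43186689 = -0.00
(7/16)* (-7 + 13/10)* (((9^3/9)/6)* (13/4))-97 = -264209/1280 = -206.41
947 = 947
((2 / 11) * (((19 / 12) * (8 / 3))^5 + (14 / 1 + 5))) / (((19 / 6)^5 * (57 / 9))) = 270676544 / 2206204209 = 0.12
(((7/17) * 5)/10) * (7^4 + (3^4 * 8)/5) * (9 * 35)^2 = 1757691495/34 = 51696808.68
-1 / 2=-0.50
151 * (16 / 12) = 604 / 3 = 201.33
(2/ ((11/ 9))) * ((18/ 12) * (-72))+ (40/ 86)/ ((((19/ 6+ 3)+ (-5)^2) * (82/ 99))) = -58257684/ 329681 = -176.71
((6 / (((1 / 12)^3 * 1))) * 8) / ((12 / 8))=55296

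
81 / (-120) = -27 / 40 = -0.68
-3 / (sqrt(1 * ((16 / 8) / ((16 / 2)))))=-6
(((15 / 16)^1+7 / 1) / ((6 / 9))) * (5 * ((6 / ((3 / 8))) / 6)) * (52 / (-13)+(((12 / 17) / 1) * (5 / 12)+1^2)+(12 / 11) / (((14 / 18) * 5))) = -1007999 / 2618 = -385.03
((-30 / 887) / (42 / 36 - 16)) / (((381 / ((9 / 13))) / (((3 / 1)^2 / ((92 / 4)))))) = 4860 / 2997702539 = 0.00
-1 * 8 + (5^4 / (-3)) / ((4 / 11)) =-6971 / 12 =-580.92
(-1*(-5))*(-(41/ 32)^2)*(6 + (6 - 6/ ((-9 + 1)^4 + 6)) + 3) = -129277305/ 1050112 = -123.11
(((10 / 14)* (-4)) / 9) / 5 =-4 / 63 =-0.06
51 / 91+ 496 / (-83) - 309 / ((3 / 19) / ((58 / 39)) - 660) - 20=-45674712345 / 1830854753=-24.95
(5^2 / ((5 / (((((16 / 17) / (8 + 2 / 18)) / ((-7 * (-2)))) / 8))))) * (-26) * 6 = -7020 / 8687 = -0.81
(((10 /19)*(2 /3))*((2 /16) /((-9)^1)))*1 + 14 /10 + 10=58457 /5130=11.40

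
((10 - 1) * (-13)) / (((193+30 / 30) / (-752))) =43992 / 97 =453.53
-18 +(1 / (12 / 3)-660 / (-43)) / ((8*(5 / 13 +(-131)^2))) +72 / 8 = -2762810753 / 306982848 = -9.00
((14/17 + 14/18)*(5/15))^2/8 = 60025/1685448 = 0.04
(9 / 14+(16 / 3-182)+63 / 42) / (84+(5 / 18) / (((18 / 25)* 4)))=-1583280 / 762923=-2.08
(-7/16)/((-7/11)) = 11/16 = 0.69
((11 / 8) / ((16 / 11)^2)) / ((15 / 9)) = 3993 / 10240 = 0.39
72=72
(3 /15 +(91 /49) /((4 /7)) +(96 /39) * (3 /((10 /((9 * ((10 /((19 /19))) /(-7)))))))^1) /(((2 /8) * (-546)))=3667 /82810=0.04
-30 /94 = -15 /47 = -0.32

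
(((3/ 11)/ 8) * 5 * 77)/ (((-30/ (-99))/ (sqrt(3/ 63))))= 33 * sqrt(21)/ 16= 9.45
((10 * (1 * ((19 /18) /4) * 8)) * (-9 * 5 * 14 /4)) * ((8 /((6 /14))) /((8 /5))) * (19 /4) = -2211125 /12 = -184260.42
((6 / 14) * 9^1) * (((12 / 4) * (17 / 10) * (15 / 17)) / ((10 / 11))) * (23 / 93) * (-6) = -28.33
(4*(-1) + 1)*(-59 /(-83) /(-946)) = 177 /78518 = 0.00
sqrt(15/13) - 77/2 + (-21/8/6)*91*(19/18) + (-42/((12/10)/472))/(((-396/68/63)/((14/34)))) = sqrt(195)/13 + 232875139/3168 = 73509.64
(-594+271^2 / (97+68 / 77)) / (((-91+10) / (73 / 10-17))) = 114263963 / 6104970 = 18.72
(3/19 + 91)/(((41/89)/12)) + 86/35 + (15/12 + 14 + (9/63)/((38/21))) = 2392.34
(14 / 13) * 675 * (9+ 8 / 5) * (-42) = -323626.15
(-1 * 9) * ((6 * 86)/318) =-774/53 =-14.60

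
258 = 258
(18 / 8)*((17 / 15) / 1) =51 / 20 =2.55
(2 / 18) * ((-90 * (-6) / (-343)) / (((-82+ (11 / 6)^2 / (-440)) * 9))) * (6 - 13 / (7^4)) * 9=1243555200 / 97253016413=0.01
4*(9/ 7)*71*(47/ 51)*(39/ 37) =1561716/ 4403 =354.69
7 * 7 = 49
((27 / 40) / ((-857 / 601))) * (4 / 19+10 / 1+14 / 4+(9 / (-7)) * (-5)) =-86928039 / 9118480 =-9.53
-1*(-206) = 206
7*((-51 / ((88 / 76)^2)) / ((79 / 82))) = -5283957 / 19118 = -276.39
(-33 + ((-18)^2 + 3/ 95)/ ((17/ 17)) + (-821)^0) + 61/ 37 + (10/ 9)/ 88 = 408802831/ 1391940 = 293.69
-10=-10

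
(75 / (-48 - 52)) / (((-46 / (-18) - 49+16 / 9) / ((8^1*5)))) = 45 / 67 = 0.67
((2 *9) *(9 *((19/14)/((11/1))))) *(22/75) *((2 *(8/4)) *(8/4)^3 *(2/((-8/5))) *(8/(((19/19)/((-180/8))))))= 295488/7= 42212.57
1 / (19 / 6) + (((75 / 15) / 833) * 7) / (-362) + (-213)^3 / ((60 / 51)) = -67230579114179 / 8184820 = -8214057.13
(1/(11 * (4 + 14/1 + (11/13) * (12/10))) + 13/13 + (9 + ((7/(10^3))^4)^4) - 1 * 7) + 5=27208250000000000000000000000000000112958731006073799/3399000000000000000000000000000000000000000000000000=8.00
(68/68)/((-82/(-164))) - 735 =-733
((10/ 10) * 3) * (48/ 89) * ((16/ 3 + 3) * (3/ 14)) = 1800/ 623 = 2.89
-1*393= -393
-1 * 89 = -89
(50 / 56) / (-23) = -0.04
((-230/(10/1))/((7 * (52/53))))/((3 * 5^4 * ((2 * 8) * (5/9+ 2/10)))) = -3657/24752000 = -0.00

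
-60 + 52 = -8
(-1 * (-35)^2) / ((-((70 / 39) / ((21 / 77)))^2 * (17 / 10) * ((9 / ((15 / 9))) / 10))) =63375 / 2057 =30.81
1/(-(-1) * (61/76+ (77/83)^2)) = 523564/870833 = 0.60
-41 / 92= -0.45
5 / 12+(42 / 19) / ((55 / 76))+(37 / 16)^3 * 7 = 60850199 / 675840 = 90.04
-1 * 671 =-671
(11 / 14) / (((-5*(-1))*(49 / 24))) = 132 / 1715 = 0.08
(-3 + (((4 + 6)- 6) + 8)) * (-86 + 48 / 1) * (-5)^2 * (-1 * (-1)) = -8550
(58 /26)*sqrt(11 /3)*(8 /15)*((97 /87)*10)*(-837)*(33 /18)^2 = -1455388*sqrt(33) /117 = -71457.84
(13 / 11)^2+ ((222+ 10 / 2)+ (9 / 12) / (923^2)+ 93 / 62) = 94794140193 / 412333636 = 229.90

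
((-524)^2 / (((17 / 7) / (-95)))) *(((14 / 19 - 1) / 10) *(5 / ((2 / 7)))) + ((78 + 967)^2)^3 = 22138422122491854525 / 17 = 1302260124852462030.88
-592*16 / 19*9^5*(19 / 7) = -559312128 / 7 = -79901732.57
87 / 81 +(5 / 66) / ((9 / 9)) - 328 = -194149 / 594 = -326.85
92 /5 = 18.40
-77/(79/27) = -26.32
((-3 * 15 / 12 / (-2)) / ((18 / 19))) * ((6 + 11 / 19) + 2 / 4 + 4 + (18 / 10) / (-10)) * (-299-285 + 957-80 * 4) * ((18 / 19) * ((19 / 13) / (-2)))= -823143 / 1040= -791.48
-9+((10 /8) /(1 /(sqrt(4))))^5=2837 /32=88.66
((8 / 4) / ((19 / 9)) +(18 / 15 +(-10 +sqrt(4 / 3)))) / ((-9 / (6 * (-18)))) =-8952 / 95 +8 * sqrt(3) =-80.38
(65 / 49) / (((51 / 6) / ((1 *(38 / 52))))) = 95 / 833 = 0.11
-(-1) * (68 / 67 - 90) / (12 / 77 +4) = -229537 / 10720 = -21.41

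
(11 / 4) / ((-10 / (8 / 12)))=-11 / 60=-0.18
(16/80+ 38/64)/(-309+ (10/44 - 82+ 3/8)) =-1397/687100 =-0.00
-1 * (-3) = 3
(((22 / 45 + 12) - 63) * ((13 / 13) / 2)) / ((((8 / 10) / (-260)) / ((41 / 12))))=6057545 / 216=28044.19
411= 411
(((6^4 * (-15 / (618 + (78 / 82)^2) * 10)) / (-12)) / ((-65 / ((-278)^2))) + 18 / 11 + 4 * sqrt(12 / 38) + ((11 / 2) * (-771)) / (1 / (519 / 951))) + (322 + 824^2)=4 * sqrt(114) / 19 + 20306557797855509 / 31440946966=645865.68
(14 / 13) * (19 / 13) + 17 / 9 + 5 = 12872 / 1521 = 8.46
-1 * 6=-6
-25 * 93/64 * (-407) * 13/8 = 12301575/512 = 24026.51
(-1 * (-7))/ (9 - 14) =-7/ 5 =-1.40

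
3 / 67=0.04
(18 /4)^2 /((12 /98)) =1323 /8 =165.38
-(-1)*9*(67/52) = 11.60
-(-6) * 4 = 24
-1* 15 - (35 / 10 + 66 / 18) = -22.17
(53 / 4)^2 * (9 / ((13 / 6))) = 75843 / 104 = 729.26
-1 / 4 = -0.25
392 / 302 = 196 / 151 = 1.30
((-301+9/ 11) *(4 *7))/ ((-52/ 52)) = 92456/ 11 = 8405.09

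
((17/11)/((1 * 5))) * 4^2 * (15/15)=272/55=4.95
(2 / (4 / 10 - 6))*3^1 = -15 / 14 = -1.07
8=8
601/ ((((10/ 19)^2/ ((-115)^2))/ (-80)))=-2295447380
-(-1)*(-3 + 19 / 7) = -2 / 7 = -0.29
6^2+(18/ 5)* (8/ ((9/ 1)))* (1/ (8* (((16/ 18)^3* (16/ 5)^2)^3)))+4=45037206962733085/ 1125899906842624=40.00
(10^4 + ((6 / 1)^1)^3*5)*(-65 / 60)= -36010 / 3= -12003.33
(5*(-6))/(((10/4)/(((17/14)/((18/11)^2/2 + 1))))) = -12342/1981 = -6.23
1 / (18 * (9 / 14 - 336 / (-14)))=7 / 3105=0.00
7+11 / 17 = 130 / 17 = 7.65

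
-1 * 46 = -46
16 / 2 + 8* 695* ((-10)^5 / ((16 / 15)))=-521249992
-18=-18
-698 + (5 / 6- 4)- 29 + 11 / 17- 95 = -84101 / 102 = -824.52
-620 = -620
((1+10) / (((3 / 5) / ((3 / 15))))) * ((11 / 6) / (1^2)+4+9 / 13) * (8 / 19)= 22396 / 2223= 10.07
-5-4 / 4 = -6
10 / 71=0.14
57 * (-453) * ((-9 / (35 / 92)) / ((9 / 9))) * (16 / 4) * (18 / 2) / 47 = 769672368 / 1645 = 467885.94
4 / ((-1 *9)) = -0.44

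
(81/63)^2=81/49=1.65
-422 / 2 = -211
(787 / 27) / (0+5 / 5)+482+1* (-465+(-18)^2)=9994 / 27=370.15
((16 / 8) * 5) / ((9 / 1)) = 10 / 9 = 1.11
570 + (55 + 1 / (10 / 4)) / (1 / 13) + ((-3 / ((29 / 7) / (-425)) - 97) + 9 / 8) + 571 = 2404777 / 1160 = 2073.08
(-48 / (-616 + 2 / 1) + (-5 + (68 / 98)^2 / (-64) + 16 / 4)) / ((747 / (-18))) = 0.02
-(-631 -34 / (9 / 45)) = 801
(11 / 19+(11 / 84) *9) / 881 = 935 / 468692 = 0.00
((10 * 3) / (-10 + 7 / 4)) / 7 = -40 / 77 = -0.52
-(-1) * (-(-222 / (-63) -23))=409 / 21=19.48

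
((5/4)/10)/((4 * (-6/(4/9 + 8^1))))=-19/432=-0.04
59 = 59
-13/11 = -1.18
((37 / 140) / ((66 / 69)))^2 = 724201 / 9486400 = 0.08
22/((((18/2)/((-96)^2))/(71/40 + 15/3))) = 152627.20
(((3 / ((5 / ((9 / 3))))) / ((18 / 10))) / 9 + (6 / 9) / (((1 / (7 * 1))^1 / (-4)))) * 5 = -835 / 9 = -92.78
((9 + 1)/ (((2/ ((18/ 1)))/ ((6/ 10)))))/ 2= 27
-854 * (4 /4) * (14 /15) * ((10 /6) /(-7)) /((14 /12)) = 162.67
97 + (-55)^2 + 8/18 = 28102/9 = 3122.44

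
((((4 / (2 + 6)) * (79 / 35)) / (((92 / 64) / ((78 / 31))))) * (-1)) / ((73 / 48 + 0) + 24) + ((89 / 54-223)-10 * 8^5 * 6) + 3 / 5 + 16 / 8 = -3245913508840657 / 1650773250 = -1966298.83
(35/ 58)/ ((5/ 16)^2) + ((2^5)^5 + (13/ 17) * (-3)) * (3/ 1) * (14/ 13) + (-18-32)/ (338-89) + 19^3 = 865053413825879/ 7979205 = 108413484.03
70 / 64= 35 / 32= 1.09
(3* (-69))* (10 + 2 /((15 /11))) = -11868 /5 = -2373.60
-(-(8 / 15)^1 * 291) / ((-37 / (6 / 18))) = -776 / 555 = -1.40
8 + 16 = 24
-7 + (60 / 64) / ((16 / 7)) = -1687 / 256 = -6.59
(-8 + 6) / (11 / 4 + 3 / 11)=-88 / 133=-0.66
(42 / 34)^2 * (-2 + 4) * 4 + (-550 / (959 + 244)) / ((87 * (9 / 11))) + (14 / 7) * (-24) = -9745268906 / 272223261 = -35.80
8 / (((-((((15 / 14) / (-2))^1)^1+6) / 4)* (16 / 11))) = -4.03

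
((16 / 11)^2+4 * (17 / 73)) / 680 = 6729 / 1501610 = 0.00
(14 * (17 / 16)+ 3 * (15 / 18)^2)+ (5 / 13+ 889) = 282779 / 312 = 906.34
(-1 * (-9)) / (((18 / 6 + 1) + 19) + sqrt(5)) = 207 / 524 - 9 * sqrt(5) / 524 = 0.36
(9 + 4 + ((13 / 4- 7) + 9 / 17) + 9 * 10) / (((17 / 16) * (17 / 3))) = 81420 / 4913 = 16.57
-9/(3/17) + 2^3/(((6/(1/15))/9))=-251/5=-50.20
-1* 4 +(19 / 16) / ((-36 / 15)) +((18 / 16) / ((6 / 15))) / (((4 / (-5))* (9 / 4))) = -1163 / 192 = -6.06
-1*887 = -887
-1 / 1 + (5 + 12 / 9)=16 / 3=5.33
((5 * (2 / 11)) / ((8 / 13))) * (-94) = -3055 / 22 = -138.86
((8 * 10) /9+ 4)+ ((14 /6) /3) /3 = 355 /27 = 13.15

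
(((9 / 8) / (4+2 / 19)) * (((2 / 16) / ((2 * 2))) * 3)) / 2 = 0.01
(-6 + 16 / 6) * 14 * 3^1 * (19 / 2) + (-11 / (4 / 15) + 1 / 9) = -49361 / 36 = -1371.14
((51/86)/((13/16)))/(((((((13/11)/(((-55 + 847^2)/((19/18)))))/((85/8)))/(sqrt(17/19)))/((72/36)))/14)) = 17240340846960*sqrt(323)/2623387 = 118109477.10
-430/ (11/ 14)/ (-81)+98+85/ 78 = 2452033/ 23166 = 105.85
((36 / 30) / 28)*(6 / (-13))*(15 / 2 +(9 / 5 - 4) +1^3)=-81 / 650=-0.12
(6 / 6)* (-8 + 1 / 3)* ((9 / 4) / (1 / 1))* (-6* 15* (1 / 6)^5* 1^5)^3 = 2875 / 107495424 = 0.00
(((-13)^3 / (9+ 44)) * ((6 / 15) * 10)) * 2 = -17576 / 53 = -331.62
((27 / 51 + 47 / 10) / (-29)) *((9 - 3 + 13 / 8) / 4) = -0.34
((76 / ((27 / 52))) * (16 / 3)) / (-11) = -63232 / 891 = -70.97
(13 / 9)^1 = 13 / 9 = 1.44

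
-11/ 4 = -2.75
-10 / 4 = -5 / 2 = -2.50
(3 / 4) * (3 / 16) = 9 / 64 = 0.14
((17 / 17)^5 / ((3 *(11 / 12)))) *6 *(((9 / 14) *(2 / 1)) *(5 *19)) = 20520 / 77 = 266.49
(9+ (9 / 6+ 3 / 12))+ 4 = 14.75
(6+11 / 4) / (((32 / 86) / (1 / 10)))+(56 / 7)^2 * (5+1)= 49453 / 128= 386.35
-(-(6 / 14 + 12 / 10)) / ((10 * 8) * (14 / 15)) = 0.02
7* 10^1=70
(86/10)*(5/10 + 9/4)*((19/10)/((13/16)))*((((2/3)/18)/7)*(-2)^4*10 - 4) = -10712504/61425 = -174.40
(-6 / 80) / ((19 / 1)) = -3 / 760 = -0.00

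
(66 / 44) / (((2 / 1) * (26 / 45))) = 135 / 104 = 1.30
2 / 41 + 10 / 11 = 432 / 451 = 0.96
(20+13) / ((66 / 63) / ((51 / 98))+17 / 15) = 25245 / 2407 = 10.49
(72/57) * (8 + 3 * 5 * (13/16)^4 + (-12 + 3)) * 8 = 1088637/19456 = 55.95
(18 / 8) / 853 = 9 / 3412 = 0.00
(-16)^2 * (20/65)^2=4096/169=24.24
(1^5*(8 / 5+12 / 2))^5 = 79235168 / 3125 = 25355.25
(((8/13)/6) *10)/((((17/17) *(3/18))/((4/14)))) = 160/91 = 1.76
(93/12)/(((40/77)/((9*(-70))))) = -150381/16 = -9398.81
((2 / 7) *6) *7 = 12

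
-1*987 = -987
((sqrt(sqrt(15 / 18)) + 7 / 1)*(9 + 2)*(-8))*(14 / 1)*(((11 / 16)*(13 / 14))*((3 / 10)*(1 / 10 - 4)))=61347*5^(1 / 4)*6^(3 / 4) / 400 + 1288287 / 200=7320.64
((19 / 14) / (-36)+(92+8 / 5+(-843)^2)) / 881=1791071257 / 2220120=806.75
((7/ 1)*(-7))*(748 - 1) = -36603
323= 323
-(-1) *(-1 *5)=-5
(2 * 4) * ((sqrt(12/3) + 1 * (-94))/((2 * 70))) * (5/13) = -184/91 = -2.02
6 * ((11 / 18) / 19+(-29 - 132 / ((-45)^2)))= -174.20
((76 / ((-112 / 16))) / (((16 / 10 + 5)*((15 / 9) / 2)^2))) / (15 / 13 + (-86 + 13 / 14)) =7904 / 280005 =0.03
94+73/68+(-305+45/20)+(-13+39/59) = -441351/2006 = -220.02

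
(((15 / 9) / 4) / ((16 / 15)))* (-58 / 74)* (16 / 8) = -0.61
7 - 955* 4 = -3813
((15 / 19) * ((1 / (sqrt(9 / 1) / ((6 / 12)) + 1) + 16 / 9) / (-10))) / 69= -121 / 55062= -0.00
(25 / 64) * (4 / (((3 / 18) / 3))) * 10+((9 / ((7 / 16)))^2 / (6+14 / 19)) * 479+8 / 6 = 30371.60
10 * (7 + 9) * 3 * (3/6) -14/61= 14626/61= 239.77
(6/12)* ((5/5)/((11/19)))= 19/22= 0.86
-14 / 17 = -0.82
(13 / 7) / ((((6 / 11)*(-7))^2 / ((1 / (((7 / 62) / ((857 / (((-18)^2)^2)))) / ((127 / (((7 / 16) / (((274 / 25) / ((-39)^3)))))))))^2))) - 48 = -2590803006086693364455278124 / 53975064781262622714136875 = -48.00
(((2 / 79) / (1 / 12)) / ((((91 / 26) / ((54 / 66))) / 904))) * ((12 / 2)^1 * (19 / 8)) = 5565024 / 6083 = 914.85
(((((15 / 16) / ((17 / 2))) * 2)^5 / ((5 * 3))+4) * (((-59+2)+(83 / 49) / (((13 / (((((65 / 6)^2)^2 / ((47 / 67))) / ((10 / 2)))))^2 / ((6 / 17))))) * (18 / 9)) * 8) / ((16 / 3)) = 653942.21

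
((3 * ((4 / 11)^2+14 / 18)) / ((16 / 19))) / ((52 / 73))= 1374517 / 302016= 4.55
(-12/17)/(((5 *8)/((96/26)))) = -72/1105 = -0.07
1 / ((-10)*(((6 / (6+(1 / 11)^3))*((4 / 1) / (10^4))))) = -998375 / 3993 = -250.03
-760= -760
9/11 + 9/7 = 162/77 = 2.10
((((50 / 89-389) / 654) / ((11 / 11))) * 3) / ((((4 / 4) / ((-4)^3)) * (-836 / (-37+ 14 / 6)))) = 4.73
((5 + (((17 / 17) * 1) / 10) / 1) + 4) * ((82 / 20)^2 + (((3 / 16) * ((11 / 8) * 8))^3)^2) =3579696506659 / 4194304000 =853.47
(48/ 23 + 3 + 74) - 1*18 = 1405/ 23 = 61.09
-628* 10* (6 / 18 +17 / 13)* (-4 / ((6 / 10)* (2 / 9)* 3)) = 4019200 / 39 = 103056.41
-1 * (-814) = 814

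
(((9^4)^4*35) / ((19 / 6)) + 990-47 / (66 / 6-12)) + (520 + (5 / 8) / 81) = 252158987298977693159 / 12312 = 20480749455732431.22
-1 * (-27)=27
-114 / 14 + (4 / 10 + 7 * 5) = 954 / 35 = 27.26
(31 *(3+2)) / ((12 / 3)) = 38.75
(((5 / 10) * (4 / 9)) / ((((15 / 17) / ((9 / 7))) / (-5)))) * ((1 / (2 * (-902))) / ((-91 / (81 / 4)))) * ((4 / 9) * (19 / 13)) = -969 / 7469462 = -0.00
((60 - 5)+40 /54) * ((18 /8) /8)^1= 1505 /96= 15.68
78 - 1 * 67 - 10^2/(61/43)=-3629/61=-59.49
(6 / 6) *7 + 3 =10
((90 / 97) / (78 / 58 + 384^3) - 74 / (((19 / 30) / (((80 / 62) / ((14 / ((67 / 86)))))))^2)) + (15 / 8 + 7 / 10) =21678790971970827499967 / 13350444590370839158760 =1.62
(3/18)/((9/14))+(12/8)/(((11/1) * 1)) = 235/594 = 0.40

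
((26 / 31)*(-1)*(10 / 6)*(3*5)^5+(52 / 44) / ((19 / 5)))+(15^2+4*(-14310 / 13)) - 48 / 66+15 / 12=-359032471649 / 336908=-1065669.18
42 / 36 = 1.17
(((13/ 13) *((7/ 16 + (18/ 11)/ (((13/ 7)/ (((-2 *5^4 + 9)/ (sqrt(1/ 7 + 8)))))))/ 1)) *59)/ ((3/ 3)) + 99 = 1997/ 16 - 3075198 *sqrt(399)/ 2717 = -22483.59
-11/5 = -2.20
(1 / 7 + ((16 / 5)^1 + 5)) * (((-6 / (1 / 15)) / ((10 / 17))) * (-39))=1742364 / 35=49781.83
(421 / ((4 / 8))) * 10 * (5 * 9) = 378900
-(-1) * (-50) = -50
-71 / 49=-1.45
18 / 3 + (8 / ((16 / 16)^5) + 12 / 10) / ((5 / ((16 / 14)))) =8.10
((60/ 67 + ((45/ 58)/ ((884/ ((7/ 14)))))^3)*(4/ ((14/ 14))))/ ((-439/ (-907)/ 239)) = 14024494005520557528795/ 7928848037375669248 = 1768.79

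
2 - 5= -3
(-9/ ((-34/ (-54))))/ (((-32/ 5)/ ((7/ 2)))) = 8505/ 1088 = 7.82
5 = 5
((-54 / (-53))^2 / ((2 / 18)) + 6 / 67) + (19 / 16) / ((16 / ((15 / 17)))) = 7779316959 / 819059456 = 9.50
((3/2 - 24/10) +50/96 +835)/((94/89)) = 17827501/22560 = 790.23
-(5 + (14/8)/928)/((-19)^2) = -0.01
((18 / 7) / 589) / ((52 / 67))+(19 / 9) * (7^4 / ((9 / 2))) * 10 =97805360083 / 8683038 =11263.96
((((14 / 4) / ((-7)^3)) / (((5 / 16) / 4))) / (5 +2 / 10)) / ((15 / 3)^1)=-16 / 3185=-0.01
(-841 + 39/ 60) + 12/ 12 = -839.35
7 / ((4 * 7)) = 1 / 4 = 0.25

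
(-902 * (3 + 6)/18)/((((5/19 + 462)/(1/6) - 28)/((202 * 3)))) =-2596407/26083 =-99.54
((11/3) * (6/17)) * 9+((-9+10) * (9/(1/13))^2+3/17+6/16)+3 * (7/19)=13702.30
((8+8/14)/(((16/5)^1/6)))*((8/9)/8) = 25/14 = 1.79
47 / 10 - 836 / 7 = -8031 / 70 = -114.73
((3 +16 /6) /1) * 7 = 119 /3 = 39.67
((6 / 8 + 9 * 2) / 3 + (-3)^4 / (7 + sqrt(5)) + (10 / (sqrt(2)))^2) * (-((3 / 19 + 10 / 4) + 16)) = -1078389 / 836 + 57429 * sqrt(5) / 1672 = -1213.14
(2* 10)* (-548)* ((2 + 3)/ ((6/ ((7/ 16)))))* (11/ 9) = -4883.80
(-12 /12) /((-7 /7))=1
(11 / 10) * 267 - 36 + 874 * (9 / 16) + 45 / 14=752.54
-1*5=-5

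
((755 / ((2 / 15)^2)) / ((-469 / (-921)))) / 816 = 52151625 / 510272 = 102.20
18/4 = 9/2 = 4.50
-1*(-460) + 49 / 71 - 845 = -27286 / 71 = -384.31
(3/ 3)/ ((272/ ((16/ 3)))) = 1/ 51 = 0.02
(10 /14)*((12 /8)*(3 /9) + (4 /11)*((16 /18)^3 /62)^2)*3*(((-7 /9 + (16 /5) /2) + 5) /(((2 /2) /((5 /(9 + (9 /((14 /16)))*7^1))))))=3680043549845 /9555984641511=0.39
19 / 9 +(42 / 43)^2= 51007 / 16641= 3.07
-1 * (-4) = 4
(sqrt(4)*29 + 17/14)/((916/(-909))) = -753561/12824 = -58.76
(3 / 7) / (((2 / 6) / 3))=27 / 7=3.86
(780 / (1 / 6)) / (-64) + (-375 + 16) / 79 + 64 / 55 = -2659337 / 34760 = -76.51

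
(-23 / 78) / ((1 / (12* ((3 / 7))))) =-138 / 91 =-1.52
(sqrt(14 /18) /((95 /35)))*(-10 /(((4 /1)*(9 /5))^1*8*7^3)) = -25*sqrt(7) /402192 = -0.00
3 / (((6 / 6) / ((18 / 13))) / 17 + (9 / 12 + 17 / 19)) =34884 / 19619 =1.78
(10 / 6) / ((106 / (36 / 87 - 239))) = -34595 / 9222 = -3.75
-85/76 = -1.12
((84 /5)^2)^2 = 49787136 /625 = 79659.42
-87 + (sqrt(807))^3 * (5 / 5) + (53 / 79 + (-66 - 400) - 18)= -45056 / 79 + 807 * sqrt(807)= 22354.72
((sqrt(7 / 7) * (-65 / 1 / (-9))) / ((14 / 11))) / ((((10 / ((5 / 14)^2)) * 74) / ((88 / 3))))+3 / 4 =266824 / 342657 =0.78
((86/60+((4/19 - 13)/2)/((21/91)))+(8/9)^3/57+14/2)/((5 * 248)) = -2001283/128814300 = -0.02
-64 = -64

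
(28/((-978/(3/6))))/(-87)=0.00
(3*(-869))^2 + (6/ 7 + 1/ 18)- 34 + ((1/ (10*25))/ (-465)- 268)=8295548045927/ 1220625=6796147.91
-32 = -32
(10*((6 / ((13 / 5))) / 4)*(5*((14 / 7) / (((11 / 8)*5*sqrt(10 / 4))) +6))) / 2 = 120*sqrt(10) / 143 +1125 / 13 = 89.19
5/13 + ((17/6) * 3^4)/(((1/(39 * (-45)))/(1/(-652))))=10478605/16952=618.13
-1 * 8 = -8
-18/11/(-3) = 6/11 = 0.55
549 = 549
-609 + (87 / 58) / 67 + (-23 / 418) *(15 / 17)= -144979287 / 238051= -609.03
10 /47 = 0.21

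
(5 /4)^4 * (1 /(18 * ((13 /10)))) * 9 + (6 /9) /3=34781 /29952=1.16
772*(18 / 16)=1737 / 2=868.50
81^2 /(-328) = -6561 /328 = -20.00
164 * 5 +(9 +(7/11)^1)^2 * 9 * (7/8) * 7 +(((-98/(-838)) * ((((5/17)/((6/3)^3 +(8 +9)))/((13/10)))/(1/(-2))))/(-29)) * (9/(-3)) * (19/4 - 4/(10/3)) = 19297194321941/3249298910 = 5938.88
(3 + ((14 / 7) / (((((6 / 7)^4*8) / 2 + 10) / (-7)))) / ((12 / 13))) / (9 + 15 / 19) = 5833019 / 32580504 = 0.18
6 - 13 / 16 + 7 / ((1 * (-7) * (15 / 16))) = 989 / 240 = 4.12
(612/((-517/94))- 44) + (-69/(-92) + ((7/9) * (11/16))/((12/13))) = -2926157/19008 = -153.94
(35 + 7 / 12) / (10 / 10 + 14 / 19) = 8113 / 396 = 20.49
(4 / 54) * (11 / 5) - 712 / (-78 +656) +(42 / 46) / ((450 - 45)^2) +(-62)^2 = 1396616190793 / 363424725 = 3842.93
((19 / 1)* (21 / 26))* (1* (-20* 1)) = -3990 / 13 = -306.92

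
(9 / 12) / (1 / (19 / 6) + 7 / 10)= 285 / 386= 0.74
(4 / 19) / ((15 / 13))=52 / 285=0.18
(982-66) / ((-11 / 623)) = -570668 / 11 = -51878.91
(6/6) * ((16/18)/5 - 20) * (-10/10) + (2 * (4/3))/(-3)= 284/15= 18.93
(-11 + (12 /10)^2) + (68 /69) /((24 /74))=-33748 /5175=-6.52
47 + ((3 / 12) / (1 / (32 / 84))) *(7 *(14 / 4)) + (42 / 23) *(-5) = 2774 / 69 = 40.20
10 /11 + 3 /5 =83 /55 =1.51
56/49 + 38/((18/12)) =556/21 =26.48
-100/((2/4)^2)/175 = -16/7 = -2.29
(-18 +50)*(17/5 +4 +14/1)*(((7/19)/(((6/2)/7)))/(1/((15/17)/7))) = 23968/323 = 74.20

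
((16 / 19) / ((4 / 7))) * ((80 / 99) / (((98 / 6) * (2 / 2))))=320 / 4389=0.07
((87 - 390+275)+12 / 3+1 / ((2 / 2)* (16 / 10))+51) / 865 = 221 / 6920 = 0.03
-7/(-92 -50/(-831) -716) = 831/95914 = 0.01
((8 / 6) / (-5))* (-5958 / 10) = 3972 / 25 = 158.88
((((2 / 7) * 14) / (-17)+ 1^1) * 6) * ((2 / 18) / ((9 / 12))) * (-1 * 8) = -832 / 153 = -5.44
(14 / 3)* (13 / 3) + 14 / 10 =973 / 45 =21.62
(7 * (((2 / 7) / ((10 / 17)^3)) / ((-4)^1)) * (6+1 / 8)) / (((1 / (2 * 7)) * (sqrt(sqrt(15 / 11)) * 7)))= -240737 * 11^(1 / 4) * 15^(3 / 4) / 120000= -27.85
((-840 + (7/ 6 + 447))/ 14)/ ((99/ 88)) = -4702/ 189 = -24.88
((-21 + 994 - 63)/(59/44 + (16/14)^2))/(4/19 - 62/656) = 940533440/317397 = 2963.27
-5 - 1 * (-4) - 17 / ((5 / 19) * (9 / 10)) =-655 / 9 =-72.78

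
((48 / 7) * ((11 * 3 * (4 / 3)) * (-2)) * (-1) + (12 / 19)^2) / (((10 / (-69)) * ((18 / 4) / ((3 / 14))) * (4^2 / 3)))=-37.20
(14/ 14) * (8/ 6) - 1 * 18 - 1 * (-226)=628/ 3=209.33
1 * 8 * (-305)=-2440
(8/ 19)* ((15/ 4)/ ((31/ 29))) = 870/ 589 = 1.48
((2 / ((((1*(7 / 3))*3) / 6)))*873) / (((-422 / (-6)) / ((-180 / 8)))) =-478.76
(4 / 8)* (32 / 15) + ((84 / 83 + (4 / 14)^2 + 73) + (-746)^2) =33954843737 / 61005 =556591.16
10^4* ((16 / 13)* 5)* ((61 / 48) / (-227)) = -3050000 / 8853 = -344.52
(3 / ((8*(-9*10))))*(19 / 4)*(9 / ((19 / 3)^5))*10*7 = -5103 / 4170272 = -0.00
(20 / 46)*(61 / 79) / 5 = 122 / 1817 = 0.07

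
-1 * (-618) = 618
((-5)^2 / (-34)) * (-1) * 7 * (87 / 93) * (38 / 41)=4.46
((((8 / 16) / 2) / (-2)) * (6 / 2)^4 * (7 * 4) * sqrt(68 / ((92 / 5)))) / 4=-136.25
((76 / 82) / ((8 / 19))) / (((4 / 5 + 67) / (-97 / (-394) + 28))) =20087845 / 21904824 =0.92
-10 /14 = -5 /7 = -0.71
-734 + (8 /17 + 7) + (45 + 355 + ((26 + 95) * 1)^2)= 243346 /17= 14314.47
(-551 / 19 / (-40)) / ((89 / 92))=667 / 890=0.75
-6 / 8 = -3 / 4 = -0.75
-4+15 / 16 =-49 / 16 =-3.06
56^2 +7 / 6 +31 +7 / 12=12675 / 4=3168.75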